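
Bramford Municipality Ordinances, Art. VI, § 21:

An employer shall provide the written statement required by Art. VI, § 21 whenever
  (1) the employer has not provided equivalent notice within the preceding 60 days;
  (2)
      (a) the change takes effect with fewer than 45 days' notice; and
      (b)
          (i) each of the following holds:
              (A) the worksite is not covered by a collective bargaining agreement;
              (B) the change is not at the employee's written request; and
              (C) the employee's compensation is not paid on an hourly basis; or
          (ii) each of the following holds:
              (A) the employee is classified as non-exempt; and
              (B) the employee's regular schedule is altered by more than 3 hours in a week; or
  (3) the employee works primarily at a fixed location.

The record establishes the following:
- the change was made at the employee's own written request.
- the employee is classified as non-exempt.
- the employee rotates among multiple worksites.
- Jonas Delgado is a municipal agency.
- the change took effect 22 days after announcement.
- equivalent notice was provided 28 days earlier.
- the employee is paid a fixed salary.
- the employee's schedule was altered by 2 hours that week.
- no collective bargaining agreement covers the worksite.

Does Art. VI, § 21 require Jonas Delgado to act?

(1) no recent notice — not satisfied.
(a) < 45 days' notice — satisfied.
(A) no CBA — holds.
(B) not employee-requested — fails.
(C) not (hourly-paid) — satisfied.
So (i) is not satisfied (T AND F AND T).
(A) non-exempt — met.
(B) schedule shift > 3h — not met.
So (ii) is not satisfied (T AND F).
So (b) is not satisfied (F OR F).
So (2) is not satisfied (T AND F).
(3) fixed location — fails.
Overall = F OR F OR F = false.

No — not required.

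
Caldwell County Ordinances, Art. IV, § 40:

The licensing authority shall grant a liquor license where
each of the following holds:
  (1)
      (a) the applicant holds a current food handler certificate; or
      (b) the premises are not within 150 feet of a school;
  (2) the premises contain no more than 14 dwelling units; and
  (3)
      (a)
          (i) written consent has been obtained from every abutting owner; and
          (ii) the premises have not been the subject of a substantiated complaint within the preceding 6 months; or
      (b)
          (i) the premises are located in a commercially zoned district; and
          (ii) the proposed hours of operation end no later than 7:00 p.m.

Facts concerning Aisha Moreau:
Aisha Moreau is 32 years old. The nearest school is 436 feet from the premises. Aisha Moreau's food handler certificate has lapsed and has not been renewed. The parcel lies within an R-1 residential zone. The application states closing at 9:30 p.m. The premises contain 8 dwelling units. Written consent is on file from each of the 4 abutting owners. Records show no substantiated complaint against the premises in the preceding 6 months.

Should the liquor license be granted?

Yes — granted.

(a) food handler cert. — not satisfied.
(b) ≥150 ft from school — satisfied.
(1) = F OR T = true.
(2) ≤ 14 units — holds.
(i) all abutters consent — met.
(ii) no complaint in 6 mo. — holds.
(a): T AND T → true.
(i) commercially zoned — fails.
(ii) closes by 7 p.m. — not met.
So (b) is not satisfied (F AND F).
(3) = T OR F = true.
So Overall is satisfied (T AND T AND T).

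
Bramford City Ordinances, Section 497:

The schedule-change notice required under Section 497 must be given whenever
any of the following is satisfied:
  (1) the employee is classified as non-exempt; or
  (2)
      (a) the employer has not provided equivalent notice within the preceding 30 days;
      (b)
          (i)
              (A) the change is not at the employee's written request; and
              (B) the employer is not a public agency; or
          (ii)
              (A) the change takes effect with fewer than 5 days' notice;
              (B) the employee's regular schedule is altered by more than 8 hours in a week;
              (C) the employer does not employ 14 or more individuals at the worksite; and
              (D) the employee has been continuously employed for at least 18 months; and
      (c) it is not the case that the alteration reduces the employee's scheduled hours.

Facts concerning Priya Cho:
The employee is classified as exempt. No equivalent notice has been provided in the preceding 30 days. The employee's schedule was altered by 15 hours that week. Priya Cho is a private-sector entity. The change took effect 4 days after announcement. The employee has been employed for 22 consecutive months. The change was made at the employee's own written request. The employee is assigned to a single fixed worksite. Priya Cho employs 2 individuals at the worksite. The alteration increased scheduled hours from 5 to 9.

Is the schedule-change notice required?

Yes — required.

(1) non-exempt — not met.
(a) no recent notice — satisfied.
(A) not employee-requested — not met.
(B) not (public agency) — satisfied.
(i): F AND T → false.
(A) < 5 days' notice — met.
(B) schedule shift > 8h — met.
(C) not (≥ 14 at site) — satisfied.
(D) tenure ≥ 18 mo. — holds.
So (ii) is satisfied (T AND T AND T AND T).
(b): F OR T → true.
(c) not (hours reduced) — satisfied.
(2): T AND T AND T → true.
Overall: F OR T → true.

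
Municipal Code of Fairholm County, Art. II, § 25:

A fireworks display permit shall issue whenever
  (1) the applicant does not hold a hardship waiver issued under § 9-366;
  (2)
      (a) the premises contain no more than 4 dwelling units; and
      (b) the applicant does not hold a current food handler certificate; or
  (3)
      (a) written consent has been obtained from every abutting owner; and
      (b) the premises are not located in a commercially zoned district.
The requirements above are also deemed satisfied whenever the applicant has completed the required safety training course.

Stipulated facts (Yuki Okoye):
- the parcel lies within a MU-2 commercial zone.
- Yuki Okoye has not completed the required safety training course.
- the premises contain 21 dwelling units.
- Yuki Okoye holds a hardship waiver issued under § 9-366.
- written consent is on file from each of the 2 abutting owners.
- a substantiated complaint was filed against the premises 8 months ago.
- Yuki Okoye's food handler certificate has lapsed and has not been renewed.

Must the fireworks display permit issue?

(1) not (hardship waiver) — not satisfied.
(a) ≤ 4 units — fails.
(b) not (food handler cert.) — satisfied.
(2): F AND T → false.
(a) all abutters consent — satisfied.
(b) not (commercially zoned) — fails.
(3): T AND F → false.
So Overall is not satisfied (F OR F OR F).
Exception (safety training) — not satisfied.
Result: main false OR exception false → false.

No — denied.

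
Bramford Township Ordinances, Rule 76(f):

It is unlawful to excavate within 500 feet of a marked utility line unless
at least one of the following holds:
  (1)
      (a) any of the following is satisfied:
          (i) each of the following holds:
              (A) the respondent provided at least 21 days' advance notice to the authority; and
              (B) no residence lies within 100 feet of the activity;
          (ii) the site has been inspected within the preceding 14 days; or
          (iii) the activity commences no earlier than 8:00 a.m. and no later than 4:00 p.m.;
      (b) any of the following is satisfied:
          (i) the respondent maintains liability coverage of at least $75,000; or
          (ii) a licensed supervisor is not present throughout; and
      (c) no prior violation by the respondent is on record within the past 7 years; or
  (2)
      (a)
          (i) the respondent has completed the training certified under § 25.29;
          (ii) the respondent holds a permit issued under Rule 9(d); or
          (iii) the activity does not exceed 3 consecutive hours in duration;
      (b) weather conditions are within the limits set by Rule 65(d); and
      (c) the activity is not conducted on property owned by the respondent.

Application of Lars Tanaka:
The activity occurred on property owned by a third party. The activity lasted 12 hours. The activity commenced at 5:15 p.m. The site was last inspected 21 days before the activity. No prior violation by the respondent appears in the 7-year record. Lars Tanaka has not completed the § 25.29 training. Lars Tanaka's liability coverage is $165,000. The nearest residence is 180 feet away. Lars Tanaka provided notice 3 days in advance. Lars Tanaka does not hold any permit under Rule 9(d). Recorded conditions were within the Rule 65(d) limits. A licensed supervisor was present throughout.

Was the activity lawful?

No — unlawful.

(A) ≥21 days' notice — not met.
(B) no residence in 100 ft — met.
So (i) is not satisfied (F AND T).
(ii) site inspected — not satisfied.
(iii) start within hours — fails.
(a): F OR F OR F → false.
(i) coverage ≥ $75,000 — holds.
(ii) not (supervisor present) — fails.
(b): T OR F → true.
(c) no prior violation — satisfied.
(1) = F AND T AND T = false.
(i) training certified — not met.
(ii) holds permit — fails.
(iii) ≤ 3 hrs duration — not satisfied.
(a): F OR F OR F → false.
(b) weather ok — satisfied.
(c) not (own property) — met.
So (2) is not satisfied (F AND T AND T).
So Overall is not satisfied (F OR F).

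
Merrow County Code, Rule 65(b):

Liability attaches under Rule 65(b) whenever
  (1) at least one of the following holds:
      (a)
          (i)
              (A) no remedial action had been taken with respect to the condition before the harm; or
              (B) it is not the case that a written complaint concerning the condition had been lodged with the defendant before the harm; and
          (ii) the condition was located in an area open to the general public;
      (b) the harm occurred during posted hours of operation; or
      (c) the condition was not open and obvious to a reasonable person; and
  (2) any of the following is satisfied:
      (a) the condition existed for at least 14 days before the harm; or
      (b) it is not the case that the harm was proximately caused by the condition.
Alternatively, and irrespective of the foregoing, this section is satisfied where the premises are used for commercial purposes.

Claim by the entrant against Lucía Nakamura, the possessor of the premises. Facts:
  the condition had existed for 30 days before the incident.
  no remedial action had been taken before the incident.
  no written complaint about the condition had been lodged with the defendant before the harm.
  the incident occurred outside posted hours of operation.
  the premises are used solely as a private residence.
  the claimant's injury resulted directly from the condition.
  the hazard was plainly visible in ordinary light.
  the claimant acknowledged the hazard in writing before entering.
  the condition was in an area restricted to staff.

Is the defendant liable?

No — not liable.

(A) no remedial action — satisfied.
(B) not (complaint lodged) — holds.
(i): T OR T → true.
(ii) public area — not satisfied.
(a) = T AND F = false.
(b) during posted hours — not met.
(c) not open/obvious — not met.
(1): F OR F OR F → false.
(a) condition ≥14 days old — met.
(b) not (proximate cause) — fails.
(2): T OR F → true.
Overall: F AND T → false.
Exception (commercial use) — not satisfied.
Result: main false OR exception false → false.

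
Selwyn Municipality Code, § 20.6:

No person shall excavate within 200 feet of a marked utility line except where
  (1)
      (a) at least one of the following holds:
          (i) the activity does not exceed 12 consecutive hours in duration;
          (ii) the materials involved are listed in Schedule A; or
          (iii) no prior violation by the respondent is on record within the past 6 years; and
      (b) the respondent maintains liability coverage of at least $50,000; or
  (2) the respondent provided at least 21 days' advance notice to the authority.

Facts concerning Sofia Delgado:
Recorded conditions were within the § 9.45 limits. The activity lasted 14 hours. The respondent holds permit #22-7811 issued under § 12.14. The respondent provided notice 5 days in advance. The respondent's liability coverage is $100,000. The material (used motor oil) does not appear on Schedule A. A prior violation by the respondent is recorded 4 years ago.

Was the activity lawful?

No — unlawful.

(i) ≤ 12 hrs duration — fails.
(ii) Schedule A material — fails.
(iii) no prior violation — fails.
(a): F OR F OR F → false.
(b) coverage ≥ $50,000 — met.
(1) = F AND T = false.
(2) ≥21 days' notice — fails.
Overall: F OR F → false.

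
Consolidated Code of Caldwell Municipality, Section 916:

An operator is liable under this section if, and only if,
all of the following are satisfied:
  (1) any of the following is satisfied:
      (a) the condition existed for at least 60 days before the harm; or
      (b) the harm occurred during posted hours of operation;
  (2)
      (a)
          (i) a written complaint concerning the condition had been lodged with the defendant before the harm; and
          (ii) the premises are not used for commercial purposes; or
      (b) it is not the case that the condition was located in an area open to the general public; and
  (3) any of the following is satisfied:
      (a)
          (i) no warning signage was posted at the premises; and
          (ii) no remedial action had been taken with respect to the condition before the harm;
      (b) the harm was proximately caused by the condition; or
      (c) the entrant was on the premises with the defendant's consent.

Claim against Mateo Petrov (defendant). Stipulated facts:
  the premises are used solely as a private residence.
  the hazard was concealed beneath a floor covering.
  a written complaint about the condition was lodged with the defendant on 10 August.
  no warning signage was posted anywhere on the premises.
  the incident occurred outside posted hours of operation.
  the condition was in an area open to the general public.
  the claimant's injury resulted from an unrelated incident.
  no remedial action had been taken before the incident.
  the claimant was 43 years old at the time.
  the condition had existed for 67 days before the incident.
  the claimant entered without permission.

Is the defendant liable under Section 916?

Yes — liable.

(a) condition ≥60 days old — satisfied.
(b) during posted hours — not satisfied.
So (1) is satisfied (T OR F).
(i) complaint lodged — holds.
(ii) not (commercial use) — satisfied.
(a) = T AND T = true.
(b) not (public area) — not satisfied.
(2): T OR F → true.
(i) no signage posted — satisfied.
(ii) no remedial action — satisfied.
(a) = T AND T = true.
(b) proximate cause — fails.
(c) consent to enter — not met.
(3) = T OR F OR F = true.
Overall = T AND T AND T = true.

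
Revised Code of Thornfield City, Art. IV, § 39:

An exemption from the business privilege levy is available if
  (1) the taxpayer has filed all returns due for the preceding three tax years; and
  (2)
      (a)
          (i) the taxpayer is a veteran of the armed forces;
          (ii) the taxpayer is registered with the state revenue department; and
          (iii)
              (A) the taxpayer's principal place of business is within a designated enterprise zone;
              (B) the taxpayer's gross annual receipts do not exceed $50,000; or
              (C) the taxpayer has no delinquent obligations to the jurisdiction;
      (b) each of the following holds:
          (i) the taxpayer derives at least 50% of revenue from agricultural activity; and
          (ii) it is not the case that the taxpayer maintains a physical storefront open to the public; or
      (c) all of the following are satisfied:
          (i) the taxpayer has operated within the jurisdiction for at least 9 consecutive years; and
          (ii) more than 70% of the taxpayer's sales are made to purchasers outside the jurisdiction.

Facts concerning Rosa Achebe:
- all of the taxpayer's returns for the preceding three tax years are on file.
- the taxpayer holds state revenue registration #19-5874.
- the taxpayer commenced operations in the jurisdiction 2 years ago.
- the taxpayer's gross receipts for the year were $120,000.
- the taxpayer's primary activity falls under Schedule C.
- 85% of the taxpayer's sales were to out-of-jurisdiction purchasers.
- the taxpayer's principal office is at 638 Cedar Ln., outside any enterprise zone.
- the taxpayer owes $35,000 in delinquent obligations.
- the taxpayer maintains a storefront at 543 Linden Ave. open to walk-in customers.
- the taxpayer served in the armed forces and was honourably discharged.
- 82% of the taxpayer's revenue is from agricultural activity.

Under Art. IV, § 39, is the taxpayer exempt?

No — not exempt.

(1) returns current — met.
(i) veteran — met.
(ii) state-registered — holds.
(A) in enterprise zone — fails.
(B) receipts ≤ $50,000 — not satisfied.
(C) no delinquency — not met.
So (iii) is not satisfied (F OR F OR F).
(a): T AND T AND F → false.
(i) ≥50% agricultural — holds.
(ii) not (has storefront) — not satisfied.
(b) = T AND F = false.
(i) ≥ 9 yrs in jurisdiction — fails.
(ii) >70% out-of-jur. sales — met.
(c): F AND T → false.
(2): F OR F OR F → false.
Overall = T AND F = false.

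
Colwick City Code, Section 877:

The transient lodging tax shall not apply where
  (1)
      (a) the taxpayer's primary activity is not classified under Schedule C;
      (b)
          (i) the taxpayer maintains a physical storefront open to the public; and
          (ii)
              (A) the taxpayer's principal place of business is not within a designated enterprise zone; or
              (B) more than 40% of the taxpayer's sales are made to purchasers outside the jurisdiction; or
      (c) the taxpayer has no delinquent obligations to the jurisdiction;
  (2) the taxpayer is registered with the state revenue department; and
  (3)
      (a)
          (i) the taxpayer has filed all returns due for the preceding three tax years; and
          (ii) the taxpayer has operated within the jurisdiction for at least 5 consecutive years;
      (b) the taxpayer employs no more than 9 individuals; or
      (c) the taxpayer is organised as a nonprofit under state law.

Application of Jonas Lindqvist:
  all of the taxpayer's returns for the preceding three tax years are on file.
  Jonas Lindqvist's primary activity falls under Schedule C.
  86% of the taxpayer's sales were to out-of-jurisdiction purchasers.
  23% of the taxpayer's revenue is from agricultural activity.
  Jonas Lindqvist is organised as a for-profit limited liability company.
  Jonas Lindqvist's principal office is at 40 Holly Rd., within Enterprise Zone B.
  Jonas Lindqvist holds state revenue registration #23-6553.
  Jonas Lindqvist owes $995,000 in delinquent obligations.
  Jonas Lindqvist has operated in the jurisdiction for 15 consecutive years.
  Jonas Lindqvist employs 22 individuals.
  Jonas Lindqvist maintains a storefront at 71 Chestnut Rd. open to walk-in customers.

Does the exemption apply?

Yes — exempt.

(a) not (Schedule C activity) — not met.
(i) has storefront — holds.
(A) not (in enterprise zone) — not met.
(B) >40% out-of-jur. sales — holds.
So (ii) is satisfied (F OR T).
(b): T AND T → true.
(c) no delinquency — not met.
So (1) is satisfied (F OR T OR F).
(2) state-registered — holds.
(i) returns current — holds.
(ii) ≥ 5 yrs in jurisdiction — satisfied.
So (a) is satisfied (T AND T).
(b) ≤ 9 employees — fails.
(c) nonprofit — fails.
(3): T OR F OR F → true.
So Overall is satisfied (T AND T AND T).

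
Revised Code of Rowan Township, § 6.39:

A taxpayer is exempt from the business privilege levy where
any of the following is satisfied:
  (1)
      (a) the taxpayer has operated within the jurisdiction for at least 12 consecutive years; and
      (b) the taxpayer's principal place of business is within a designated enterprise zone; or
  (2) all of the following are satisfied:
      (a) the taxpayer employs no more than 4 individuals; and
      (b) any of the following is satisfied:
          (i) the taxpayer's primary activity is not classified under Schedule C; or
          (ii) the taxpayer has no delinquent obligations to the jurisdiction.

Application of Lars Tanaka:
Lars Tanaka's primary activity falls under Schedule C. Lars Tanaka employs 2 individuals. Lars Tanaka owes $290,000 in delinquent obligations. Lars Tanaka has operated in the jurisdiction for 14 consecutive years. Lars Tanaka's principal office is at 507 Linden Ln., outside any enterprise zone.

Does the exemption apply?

(a) ≥ 12 yrs in jurisdiction — met.
(b) in enterprise zone — fails.
(1) = T AND F = false.
(a) ≤ 4 employees — met.
(i) not (Schedule C activity) — not met.
(ii) no delinquency — not met.
(b) = F OR F = false.
(2): T AND F → false.
So Overall is not satisfied (F OR F).

No — not exempt.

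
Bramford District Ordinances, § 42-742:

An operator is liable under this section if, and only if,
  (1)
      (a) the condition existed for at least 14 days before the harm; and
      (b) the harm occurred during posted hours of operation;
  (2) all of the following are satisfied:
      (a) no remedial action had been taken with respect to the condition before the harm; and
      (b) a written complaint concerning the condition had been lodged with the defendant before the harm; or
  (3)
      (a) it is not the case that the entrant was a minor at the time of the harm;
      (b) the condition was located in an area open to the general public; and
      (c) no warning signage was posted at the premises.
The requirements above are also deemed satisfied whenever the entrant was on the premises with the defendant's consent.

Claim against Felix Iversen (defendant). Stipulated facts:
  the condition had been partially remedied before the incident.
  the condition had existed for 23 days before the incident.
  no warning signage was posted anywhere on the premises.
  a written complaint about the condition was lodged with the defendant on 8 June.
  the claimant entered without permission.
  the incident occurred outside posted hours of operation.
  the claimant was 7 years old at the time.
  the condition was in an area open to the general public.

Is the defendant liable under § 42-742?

No — not liable.

(a) condition ≥14 days old — met.
(b) during posted hours — not satisfied.
(1): T AND F → false.
(a) no remedial action — not satisfied.
(b) complaint lodged — holds.
So (2) is not satisfied (F AND T).
(a) not (entrant a minor) — not met.
(b) public area — holds.
(c) no signage posted — holds.
So (3) is not satisfied (F AND T AND T).
Overall = F OR F OR F = false.
Exception (consent to enter) — not satisfied.
Result: main false OR exception false → false.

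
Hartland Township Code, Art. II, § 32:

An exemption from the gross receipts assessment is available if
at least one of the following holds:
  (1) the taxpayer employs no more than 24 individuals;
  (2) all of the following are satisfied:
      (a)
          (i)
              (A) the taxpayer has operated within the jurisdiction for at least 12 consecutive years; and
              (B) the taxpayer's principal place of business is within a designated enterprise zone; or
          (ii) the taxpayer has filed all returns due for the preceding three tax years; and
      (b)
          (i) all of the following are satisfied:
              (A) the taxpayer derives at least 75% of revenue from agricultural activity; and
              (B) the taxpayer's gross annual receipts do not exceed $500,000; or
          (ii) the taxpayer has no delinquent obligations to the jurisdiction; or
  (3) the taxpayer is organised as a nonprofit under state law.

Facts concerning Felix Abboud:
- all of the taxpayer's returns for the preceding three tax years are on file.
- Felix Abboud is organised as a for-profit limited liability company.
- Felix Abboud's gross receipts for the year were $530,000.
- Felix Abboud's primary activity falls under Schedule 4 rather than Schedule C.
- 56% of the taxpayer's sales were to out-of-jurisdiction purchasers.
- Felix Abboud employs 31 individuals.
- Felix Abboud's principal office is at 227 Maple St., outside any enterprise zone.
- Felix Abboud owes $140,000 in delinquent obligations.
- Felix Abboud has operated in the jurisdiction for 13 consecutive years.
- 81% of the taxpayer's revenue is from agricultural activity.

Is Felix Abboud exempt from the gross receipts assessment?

(1) ≤ 24 employees — not met.
(A) ≥ 12 yrs in jurisdiction — satisfied.
(B) in enterprise zone — not met.
(i): T AND F → false.
(ii) returns current — met.
(a): F OR T → true.
(A) ≥75% agricultural — satisfied.
(B) receipts ≤ $500,000 — not satisfied.
(i) = T AND F = false.
(ii) no delinquency — fails.
(b): F OR F → false.
So (2) is not satisfied (T AND F).
(3) nonprofit — not met.
So Overall is not satisfied (F OR F OR F).

No — not exempt.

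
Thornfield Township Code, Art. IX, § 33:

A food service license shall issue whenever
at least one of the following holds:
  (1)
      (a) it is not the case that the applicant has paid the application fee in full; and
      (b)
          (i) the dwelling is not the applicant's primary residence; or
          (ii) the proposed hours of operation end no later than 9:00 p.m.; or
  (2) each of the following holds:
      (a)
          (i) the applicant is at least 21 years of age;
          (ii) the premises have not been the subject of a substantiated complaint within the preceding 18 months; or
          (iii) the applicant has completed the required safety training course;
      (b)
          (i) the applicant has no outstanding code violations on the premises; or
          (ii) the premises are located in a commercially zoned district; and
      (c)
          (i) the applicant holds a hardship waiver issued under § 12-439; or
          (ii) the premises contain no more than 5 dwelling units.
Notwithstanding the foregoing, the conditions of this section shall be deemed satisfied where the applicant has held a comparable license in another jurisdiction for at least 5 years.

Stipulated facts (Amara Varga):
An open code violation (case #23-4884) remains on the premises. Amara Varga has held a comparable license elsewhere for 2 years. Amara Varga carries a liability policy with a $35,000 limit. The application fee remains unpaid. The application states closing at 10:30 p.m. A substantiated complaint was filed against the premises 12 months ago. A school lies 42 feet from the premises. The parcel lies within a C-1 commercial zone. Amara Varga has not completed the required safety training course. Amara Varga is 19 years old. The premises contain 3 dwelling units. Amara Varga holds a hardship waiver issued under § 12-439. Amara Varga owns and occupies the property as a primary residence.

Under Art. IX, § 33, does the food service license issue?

No — denied.

(a) not (fee paid) — satisfied.
(i) not (primary residence) — not satisfied.
(ii) closes by 9 p.m. — not satisfied.
(b): F OR F → false.
So (1) is not satisfied (T AND F).
(i) age ≥ 21 — fails.
(ii) no complaint in 18 mo. — not met.
(iii) safety training — not met.
So (a) is not satisfied (F OR F OR F).
(i) no code violations — not satisfied.
(ii) commercially zoned — holds.
So (b) is satisfied (F OR T).
(i) hardship waiver — holds.
(ii) ≤ 5 units — holds.
(c) = T OR T = true.
(2): F AND T AND T → false.
So Overall is not satisfied (F OR F).
Exception (prior license ≥ 5 yr) — not satisfied.
Result: main false OR exception false → false.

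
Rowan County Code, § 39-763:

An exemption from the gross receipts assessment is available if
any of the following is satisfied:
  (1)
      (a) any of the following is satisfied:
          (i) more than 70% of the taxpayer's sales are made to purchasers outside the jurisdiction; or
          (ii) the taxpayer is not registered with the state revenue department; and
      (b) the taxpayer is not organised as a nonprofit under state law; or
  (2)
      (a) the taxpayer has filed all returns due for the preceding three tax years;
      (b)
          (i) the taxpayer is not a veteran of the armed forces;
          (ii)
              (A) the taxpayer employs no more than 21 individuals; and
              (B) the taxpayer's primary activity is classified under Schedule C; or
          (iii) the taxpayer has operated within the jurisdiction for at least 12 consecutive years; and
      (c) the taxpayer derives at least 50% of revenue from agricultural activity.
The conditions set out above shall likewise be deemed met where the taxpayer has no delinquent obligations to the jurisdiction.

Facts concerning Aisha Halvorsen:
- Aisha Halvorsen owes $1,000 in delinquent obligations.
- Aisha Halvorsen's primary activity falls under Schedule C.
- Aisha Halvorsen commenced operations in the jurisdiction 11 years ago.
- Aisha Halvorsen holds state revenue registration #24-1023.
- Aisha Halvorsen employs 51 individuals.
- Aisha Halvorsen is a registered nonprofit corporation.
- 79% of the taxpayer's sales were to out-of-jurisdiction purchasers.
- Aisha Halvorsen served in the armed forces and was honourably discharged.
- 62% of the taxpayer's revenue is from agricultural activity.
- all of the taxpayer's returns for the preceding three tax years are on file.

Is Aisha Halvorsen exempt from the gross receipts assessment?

No — not exempt.

(i) >70% out-of-jur. sales — holds.
(ii) not (state-registered) — fails.
(a): T OR F → true.
(b) not (nonprofit) — fails.
(1): T AND F → false.
(a) returns current — holds.
(i) not (veteran) — not met.
(A) ≤ 21 employees — fails.
(B) Schedule C activity — holds.
(ii) = F AND T = false.
(iii) ≥ 12 yrs in jurisdiction — fails.
(b): F OR F OR F → false.
(c) ≥50% agricultural — met.
(2): T AND F AND T → false.
Overall: F OR F → false.
Exception (no delinquency) — not satisfied.
Result: main false OR exception false → false.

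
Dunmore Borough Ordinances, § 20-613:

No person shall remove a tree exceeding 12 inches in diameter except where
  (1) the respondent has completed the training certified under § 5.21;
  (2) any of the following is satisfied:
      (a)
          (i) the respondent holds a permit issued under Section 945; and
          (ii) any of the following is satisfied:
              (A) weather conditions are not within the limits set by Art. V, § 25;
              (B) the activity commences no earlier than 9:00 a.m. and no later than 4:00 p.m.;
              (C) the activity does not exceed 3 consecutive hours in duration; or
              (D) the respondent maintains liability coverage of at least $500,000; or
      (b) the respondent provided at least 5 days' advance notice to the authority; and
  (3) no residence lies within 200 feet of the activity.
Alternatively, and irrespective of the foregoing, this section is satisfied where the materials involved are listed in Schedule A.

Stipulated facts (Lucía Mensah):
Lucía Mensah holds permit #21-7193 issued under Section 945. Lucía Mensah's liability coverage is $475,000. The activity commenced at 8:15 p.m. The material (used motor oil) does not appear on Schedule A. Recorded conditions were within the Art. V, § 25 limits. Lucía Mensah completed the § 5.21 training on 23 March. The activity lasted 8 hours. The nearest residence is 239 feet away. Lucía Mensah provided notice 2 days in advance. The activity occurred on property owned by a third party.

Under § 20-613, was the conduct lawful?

No — unlawful.

(1) training certified — met.
(i) holds permit — holds.
(A) not (weather ok) — not met.
(B) start within hours — not satisfied.
(C) ≤ 3 hrs duration — fails.
(D) coverage ≥ $500,000 — not met.
(ii): F OR F OR F OR F → false.
(a): T AND F → false.
(b) ≥5 days' notice — not met.
(2): F OR F → false.
(3) no residence in 200 ft — satisfied.
So Overall is not satisfied (T AND F AND T).
Exception (Schedule A material) — not satisfied.
Result: main false OR exception false → false.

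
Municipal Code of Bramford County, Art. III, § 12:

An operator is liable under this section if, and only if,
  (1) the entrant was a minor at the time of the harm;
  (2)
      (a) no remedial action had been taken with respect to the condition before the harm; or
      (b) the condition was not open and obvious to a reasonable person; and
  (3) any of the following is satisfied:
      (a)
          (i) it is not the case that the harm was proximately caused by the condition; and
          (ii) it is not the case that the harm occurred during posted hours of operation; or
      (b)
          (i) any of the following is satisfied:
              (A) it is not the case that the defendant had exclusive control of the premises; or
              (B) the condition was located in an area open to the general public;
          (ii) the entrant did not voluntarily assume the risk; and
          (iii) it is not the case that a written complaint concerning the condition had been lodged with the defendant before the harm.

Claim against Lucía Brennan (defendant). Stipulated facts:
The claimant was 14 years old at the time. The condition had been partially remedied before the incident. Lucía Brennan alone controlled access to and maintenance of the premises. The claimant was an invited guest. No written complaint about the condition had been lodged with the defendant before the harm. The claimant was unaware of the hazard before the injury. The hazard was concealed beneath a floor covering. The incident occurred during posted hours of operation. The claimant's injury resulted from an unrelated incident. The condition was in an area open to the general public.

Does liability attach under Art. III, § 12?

Yes — liable.

(1) entrant a minor — met.
(a) no remedial action — not met.
(b) not open/obvious — met.
So (2) is satisfied (F OR T).
(i) not (proximate cause) — satisfied.
(ii) not (during posted hours) — fails.
(a): T AND F → false.
(A) not (exclusive control) — not met.
(B) public area — holds.
So (i) is satisfied (F OR T).
(ii) no assumed risk — met.
(iii) not (complaint lodged) — holds.
(b): T AND T AND T → true.
So (3) is satisfied (F OR T).
Overall: T AND T AND T → true.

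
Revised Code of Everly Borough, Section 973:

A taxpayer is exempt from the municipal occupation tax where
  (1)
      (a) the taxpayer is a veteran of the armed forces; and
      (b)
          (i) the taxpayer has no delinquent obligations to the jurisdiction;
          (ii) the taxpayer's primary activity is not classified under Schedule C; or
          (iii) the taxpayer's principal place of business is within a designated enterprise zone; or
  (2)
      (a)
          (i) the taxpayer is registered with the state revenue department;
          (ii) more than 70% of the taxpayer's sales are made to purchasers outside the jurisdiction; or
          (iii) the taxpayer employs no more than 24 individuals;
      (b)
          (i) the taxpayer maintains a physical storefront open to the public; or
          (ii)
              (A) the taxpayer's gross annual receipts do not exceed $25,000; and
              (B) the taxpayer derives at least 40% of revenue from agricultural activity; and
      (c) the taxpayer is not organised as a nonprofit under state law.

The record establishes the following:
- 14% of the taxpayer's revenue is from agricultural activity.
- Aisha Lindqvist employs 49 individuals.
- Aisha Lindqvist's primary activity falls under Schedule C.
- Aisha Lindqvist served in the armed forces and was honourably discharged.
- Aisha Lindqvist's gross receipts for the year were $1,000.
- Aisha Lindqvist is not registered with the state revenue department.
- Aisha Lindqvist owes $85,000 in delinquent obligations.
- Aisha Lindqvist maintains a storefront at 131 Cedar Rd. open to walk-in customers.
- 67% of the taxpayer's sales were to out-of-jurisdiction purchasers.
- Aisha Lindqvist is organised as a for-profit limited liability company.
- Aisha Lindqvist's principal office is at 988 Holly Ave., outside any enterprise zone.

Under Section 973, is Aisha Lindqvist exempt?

No — not exempt.

(a) veteran — met.
(i) no delinquency — not met.
(ii) not (Schedule C activity) — not met.
(iii) in enterprise zone — not met.
(b): F OR F OR F → false.
(1): T AND F → false.
(i) state-registered — not satisfied.
(ii) >70% out-of-jur. sales — fails.
(iii) ≤ 24 employees — not met.
So (a) is not satisfied (F OR F OR F).
(i) has storefront — satisfied.
(A) receipts ≤ $25,000 — satisfied.
(B) ≥40% agricultural — not met.
(ii): T AND F → false.
(b): T OR F → true.
(c) not (nonprofit) — holds.
So (2) is not satisfied (F AND T AND T).
Overall = F OR F = false.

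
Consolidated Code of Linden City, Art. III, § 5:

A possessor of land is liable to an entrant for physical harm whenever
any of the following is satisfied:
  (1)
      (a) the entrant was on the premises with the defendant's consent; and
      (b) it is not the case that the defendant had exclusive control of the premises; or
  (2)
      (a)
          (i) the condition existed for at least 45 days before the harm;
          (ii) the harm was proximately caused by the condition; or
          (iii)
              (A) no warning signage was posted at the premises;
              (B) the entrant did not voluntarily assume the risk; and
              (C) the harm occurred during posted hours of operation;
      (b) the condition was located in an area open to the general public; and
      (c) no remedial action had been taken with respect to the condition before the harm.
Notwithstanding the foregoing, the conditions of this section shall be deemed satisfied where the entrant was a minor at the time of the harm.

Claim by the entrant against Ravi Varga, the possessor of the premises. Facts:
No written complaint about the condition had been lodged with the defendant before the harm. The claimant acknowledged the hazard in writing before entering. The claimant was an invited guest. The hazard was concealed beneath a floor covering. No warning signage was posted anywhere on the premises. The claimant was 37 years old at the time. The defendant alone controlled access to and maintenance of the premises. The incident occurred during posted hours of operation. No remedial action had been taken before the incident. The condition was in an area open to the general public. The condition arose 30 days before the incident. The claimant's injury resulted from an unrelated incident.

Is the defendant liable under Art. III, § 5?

(a) consent to enter — satisfied.
(b) not (exclusive control) — not met.
(1): T AND F → false.
(i) condition ≥45 days old — not satisfied.
(ii) proximate cause — not satisfied.
(A) no signage posted — satisfied.
(B) no assumed risk — not satisfied.
(C) during posted hours — satisfied.
So (iii) is not satisfied (T AND F AND T).
(a) = F OR F OR F = false.
(b) public area — satisfied.
(c) no remedial action — holds.
(2) = F AND T AND T = false.
So Overall is not satisfied (F OR F).
Exception (entrant a minor) — not satisfied.
Result: main false OR exception false → false.

No — not liable.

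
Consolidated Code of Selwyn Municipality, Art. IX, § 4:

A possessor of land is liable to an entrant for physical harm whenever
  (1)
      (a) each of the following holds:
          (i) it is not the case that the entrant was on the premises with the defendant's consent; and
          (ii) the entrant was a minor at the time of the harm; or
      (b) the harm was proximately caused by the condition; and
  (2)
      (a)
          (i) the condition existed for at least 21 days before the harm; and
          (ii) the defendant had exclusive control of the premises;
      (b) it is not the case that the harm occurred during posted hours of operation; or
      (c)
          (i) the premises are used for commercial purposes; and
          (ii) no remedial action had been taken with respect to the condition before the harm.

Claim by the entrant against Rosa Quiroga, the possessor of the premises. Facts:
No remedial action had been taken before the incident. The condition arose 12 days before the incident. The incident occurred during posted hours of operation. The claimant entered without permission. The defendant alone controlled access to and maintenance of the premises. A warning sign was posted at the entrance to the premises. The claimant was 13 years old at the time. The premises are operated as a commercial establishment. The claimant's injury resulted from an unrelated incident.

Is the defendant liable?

(i) not (consent to enter) — met.
(ii) entrant a minor — met.
So (a) is satisfied (T AND T).
(b) proximate cause — not met.
(1): T OR F → true.
(i) condition ≥21 days old — not satisfied.
(ii) exclusive control — satisfied.
So (a) is not satisfied (F AND T).
(b) not (during posted hours) — not satisfied.
(i) commercial use — met.
(ii) no remedial action — satisfied.
(c) = T AND T = true.
(2): F OR F OR T → true.
Overall: T AND T → true.

Yes — liable.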